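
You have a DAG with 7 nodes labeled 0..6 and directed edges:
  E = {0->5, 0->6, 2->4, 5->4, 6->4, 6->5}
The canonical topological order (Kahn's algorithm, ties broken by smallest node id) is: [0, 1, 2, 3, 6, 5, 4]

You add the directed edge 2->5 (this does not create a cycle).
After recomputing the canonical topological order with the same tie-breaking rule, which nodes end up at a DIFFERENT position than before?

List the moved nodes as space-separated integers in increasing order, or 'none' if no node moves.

Answer: none

Derivation:
Old toposort: [0, 1, 2, 3, 6, 5, 4]
Added edge 2->5
Recompute Kahn (smallest-id tiebreak):
  initial in-degrees: [0, 0, 0, 0, 3, 3, 1]
  ready (indeg=0): [0, 1, 2, 3]
  pop 0: indeg[5]->2; indeg[6]->0 | ready=[1, 2, 3, 6] | order so far=[0]
  pop 1: no out-edges | ready=[2, 3, 6] | order so far=[0, 1]
  pop 2: indeg[4]->2; indeg[5]->1 | ready=[3, 6] | order so far=[0, 1, 2]
  pop 3: no out-edges | ready=[6] | order so far=[0, 1, 2, 3]
  pop 6: indeg[4]->1; indeg[5]->0 | ready=[5] | order so far=[0, 1, 2, 3, 6]
  pop 5: indeg[4]->0 | ready=[4] | order so far=[0, 1, 2, 3, 6, 5]
  pop 4: no out-edges | ready=[] | order so far=[0, 1, 2, 3, 6, 5, 4]
New canonical toposort: [0, 1, 2, 3, 6, 5, 4]
Compare positions:
  Node 0: index 0 -> 0 (same)
  Node 1: index 1 -> 1 (same)
  Node 2: index 2 -> 2 (same)
  Node 3: index 3 -> 3 (same)
  Node 4: index 6 -> 6 (same)
  Node 5: index 5 -> 5 (same)
  Node 6: index 4 -> 4 (same)
Nodes that changed position: none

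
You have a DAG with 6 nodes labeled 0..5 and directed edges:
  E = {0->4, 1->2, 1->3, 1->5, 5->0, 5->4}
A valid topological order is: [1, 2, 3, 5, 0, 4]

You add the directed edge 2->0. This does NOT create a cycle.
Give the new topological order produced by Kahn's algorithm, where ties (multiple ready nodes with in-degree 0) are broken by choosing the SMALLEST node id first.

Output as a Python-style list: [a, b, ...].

Answer: [1, 2, 3, 5, 0, 4]

Derivation:
Old toposort: [1, 2, 3, 5, 0, 4]
Added edge: 2->0
Position of 2 (1) < position of 0 (4). Old order still valid.
Run Kahn's algorithm (break ties by smallest node id):
  initial in-degrees: [2, 0, 1, 1, 2, 1]
  ready (indeg=0): [1]
  pop 1: indeg[2]->0; indeg[3]->0; indeg[5]->0 | ready=[2, 3, 5] | order so far=[1]
  pop 2: indeg[0]->1 | ready=[3, 5] | order so far=[1, 2]
  pop 3: no out-edges | ready=[5] | order so far=[1, 2, 3]
  pop 5: indeg[0]->0; indeg[4]->1 | ready=[0] | order so far=[1, 2, 3, 5]
  pop 0: indeg[4]->0 | ready=[4] | order so far=[1, 2, 3, 5, 0]
  pop 4: no out-edges | ready=[] | order so far=[1, 2, 3, 5, 0, 4]
  Result: [1, 2, 3, 5, 0, 4]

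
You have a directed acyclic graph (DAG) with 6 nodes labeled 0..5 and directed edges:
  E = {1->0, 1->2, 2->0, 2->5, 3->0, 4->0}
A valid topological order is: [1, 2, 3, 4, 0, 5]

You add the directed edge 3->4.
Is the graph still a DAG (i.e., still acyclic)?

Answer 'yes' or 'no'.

Given toposort: [1, 2, 3, 4, 0, 5]
Position of 3: index 2; position of 4: index 3
New edge 3->4: forward
Forward edge: respects the existing order. Still a DAG, same toposort still valid.
Still a DAG? yes

Answer: yes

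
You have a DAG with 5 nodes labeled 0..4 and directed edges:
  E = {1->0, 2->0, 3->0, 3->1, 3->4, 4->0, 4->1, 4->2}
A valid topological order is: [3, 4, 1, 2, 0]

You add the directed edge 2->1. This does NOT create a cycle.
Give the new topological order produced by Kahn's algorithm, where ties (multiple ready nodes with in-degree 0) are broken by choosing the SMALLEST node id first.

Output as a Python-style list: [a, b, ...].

Old toposort: [3, 4, 1, 2, 0]
Added edge: 2->1
Position of 2 (3) > position of 1 (2). Must reorder: 2 must now come before 1.
Run Kahn's algorithm (break ties by smallest node id):
  initial in-degrees: [4, 3, 1, 0, 1]
  ready (indeg=0): [3]
  pop 3: indeg[0]->3; indeg[1]->2; indeg[4]->0 | ready=[4] | order so far=[3]
  pop 4: indeg[0]->2; indeg[1]->1; indeg[2]->0 | ready=[2] | order so far=[3, 4]
  pop 2: indeg[0]->1; indeg[1]->0 | ready=[1] | order so far=[3, 4, 2]
  pop 1: indeg[0]->0 | ready=[0] | order so far=[3, 4, 2, 1]
  pop 0: no out-edges | ready=[] | order so far=[3, 4, 2, 1, 0]
  Result: [3, 4, 2, 1, 0]

Answer: [3, 4, 2, 1, 0]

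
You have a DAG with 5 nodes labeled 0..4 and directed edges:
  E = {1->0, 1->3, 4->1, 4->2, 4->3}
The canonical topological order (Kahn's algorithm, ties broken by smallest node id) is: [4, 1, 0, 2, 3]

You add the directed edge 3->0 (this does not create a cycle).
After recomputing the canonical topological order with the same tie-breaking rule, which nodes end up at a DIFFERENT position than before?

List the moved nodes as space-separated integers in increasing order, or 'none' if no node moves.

Answer: 0 2 3

Derivation:
Old toposort: [4, 1, 0, 2, 3]
Added edge 3->0
Recompute Kahn (smallest-id tiebreak):
  initial in-degrees: [2, 1, 1, 2, 0]
  ready (indeg=0): [4]
  pop 4: indeg[1]->0; indeg[2]->0; indeg[3]->1 | ready=[1, 2] | order so far=[4]
  pop 1: indeg[0]->1; indeg[3]->0 | ready=[2, 3] | order so far=[4, 1]
  pop 2: no out-edges | ready=[3] | order so far=[4, 1, 2]
  pop 3: indeg[0]->0 | ready=[0] | order so far=[4, 1, 2, 3]
  pop 0: no out-edges | ready=[] | order so far=[4, 1, 2, 3, 0]
New canonical toposort: [4, 1, 2, 3, 0]
Compare positions:
  Node 0: index 2 -> 4 (moved)
  Node 1: index 1 -> 1 (same)
  Node 2: index 3 -> 2 (moved)
  Node 3: index 4 -> 3 (moved)
  Node 4: index 0 -> 0 (same)
Nodes that changed position: 0 2 3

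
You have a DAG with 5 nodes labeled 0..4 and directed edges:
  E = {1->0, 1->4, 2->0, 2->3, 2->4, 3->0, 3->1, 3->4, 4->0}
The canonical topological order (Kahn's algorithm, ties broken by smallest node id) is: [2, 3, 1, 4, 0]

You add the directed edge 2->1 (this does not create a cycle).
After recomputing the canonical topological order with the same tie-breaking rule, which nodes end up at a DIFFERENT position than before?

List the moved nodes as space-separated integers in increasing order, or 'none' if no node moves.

Old toposort: [2, 3, 1, 4, 0]
Added edge 2->1
Recompute Kahn (smallest-id tiebreak):
  initial in-degrees: [4, 2, 0, 1, 3]
  ready (indeg=0): [2]
  pop 2: indeg[0]->3; indeg[1]->1; indeg[3]->0; indeg[4]->2 | ready=[3] | order so far=[2]
  pop 3: indeg[0]->2; indeg[1]->0; indeg[4]->1 | ready=[1] | order so far=[2, 3]
  pop 1: indeg[0]->1; indeg[4]->0 | ready=[4] | order so far=[2, 3, 1]
  pop 4: indeg[0]->0 | ready=[0] | order so far=[2, 3, 1, 4]
  pop 0: no out-edges | ready=[] | order so far=[2, 3, 1, 4, 0]
New canonical toposort: [2, 3, 1, 4, 0]
Compare positions:
  Node 0: index 4 -> 4 (same)
  Node 1: index 2 -> 2 (same)
  Node 2: index 0 -> 0 (same)
  Node 3: index 1 -> 1 (same)
  Node 4: index 3 -> 3 (same)
Nodes that changed position: none

Answer: none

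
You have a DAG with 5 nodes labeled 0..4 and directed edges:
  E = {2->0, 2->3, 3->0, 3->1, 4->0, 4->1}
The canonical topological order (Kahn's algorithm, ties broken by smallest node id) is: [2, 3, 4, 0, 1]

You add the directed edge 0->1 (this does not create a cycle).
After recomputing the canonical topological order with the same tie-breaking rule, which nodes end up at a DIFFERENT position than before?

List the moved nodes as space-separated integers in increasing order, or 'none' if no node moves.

Answer: none

Derivation:
Old toposort: [2, 3, 4, 0, 1]
Added edge 0->1
Recompute Kahn (smallest-id tiebreak):
  initial in-degrees: [3, 3, 0, 1, 0]
  ready (indeg=0): [2, 4]
  pop 2: indeg[0]->2; indeg[3]->0 | ready=[3, 4] | order so far=[2]
  pop 3: indeg[0]->1; indeg[1]->2 | ready=[4] | order so far=[2, 3]
  pop 4: indeg[0]->0; indeg[1]->1 | ready=[0] | order so far=[2, 3, 4]
  pop 0: indeg[1]->0 | ready=[1] | order so far=[2, 3, 4, 0]
  pop 1: no out-edges | ready=[] | order so far=[2, 3, 4, 0, 1]
New canonical toposort: [2, 3, 4, 0, 1]
Compare positions:
  Node 0: index 3 -> 3 (same)
  Node 1: index 4 -> 4 (same)
  Node 2: index 0 -> 0 (same)
  Node 3: index 1 -> 1 (same)
  Node 4: index 2 -> 2 (same)
Nodes that changed position: none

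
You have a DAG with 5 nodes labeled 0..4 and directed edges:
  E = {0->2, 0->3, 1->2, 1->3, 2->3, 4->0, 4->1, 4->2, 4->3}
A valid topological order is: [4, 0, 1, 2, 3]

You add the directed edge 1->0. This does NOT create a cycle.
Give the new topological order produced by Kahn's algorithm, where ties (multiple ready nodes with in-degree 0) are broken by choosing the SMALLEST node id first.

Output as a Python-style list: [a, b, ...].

Old toposort: [4, 0, 1, 2, 3]
Added edge: 1->0
Position of 1 (2) > position of 0 (1). Must reorder: 1 must now come before 0.
Run Kahn's algorithm (break ties by smallest node id):
  initial in-degrees: [2, 1, 3, 4, 0]
  ready (indeg=0): [4]
  pop 4: indeg[0]->1; indeg[1]->0; indeg[2]->2; indeg[3]->3 | ready=[1] | order so far=[4]
  pop 1: indeg[0]->0; indeg[2]->1; indeg[3]->2 | ready=[0] | order so far=[4, 1]
  pop 0: indeg[2]->0; indeg[3]->1 | ready=[2] | order so far=[4, 1, 0]
  pop 2: indeg[3]->0 | ready=[3] | order so far=[4, 1, 0, 2]
  pop 3: no out-edges | ready=[] | order so far=[4, 1, 0, 2, 3]
  Result: [4, 1, 0, 2, 3]

Answer: [4, 1, 0, 2, 3]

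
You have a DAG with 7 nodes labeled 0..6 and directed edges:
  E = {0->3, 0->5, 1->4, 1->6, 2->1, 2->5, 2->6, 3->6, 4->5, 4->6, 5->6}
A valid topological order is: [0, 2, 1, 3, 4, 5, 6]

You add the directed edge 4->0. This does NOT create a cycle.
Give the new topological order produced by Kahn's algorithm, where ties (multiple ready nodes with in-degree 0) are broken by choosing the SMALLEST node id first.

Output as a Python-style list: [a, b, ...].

Old toposort: [0, 2, 1, 3, 4, 5, 6]
Added edge: 4->0
Position of 4 (4) > position of 0 (0). Must reorder: 4 must now come before 0.
Run Kahn's algorithm (break ties by smallest node id):
  initial in-degrees: [1, 1, 0, 1, 1, 3, 5]
  ready (indeg=0): [2]
  pop 2: indeg[1]->0; indeg[5]->2; indeg[6]->4 | ready=[1] | order so far=[2]
  pop 1: indeg[4]->0; indeg[6]->3 | ready=[4] | order so far=[2, 1]
  pop 4: indeg[0]->0; indeg[5]->1; indeg[6]->2 | ready=[0] | order so far=[2, 1, 4]
  pop 0: indeg[3]->0; indeg[5]->0 | ready=[3, 5] | order so far=[2, 1, 4, 0]
  pop 3: indeg[6]->1 | ready=[5] | order so far=[2, 1, 4, 0, 3]
  pop 5: indeg[6]->0 | ready=[6] | order so far=[2, 1, 4, 0, 3, 5]
  pop 6: no out-edges | ready=[] | order so far=[2, 1, 4, 0, 3, 5, 6]
  Result: [2, 1, 4, 0, 3, 5, 6]

Answer: [2, 1, 4, 0, 3, 5, 6]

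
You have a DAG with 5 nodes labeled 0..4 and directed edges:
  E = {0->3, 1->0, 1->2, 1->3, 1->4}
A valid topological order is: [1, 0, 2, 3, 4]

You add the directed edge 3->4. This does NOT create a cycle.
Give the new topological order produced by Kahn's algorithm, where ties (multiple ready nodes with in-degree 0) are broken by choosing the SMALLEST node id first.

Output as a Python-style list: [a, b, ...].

Old toposort: [1, 0, 2, 3, 4]
Added edge: 3->4
Position of 3 (3) < position of 4 (4). Old order still valid.
Run Kahn's algorithm (break ties by smallest node id):
  initial in-degrees: [1, 0, 1, 2, 2]
  ready (indeg=0): [1]
  pop 1: indeg[0]->0; indeg[2]->0; indeg[3]->1; indeg[4]->1 | ready=[0, 2] | order so far=[1]
  pop 0: indeg[3]->0 | ready=[2, 3] | order so far=[1, 0]
  pop 2: no out-edges | ready=[3] | order so far=[1, 0, 2]
  pop 3: indeg[4]->0 | ready=[4] | order so far=[1, 0, 2, 3]
  pop 4: no out-edges | ready=[] | order so far=[1, 0, 2, 3, 4]
  Result: [1, 0, 2, 3, 4]

Answer: [1, 0, 2, 3, 4]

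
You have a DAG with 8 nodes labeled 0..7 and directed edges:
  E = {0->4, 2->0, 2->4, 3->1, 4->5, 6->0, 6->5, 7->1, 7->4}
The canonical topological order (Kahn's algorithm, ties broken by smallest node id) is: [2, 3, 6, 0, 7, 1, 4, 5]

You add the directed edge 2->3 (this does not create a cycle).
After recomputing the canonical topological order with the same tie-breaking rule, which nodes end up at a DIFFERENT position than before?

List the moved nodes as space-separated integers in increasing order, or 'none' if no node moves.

Answer: none

Derivation:
Old toposort: [2, 3, 6, 0, 7, 1, 4, 5]
Added edge 2->3
Recompute Kahn (smallest-id tiebreak):
  initial in-degrees: [2, 2, 0, 1, 3, 2, 0, 0]
  ready (indeg=0): [2, 6, 7]
  pop 2: indeg[0]->1; indeg[3]->0; indeg[4]->2 | ready=[3, 6, 7] | order so far=[2]
  pop 3: indeg[1]->1 | ready=[6, 7] | order so far=[2, 3]
  pop 6: indeg[0]->0; indeg[5]->1 | ready=[0, 7] | order so far=[2, 3, 6]
  pop 0: indeg[4]->1 | ready=[7] | order so far=[2, 3, 6, 0]
  pop 7: indeg[1]->0; indeg[4]->0 | ready=[1, 4] | order so far=[2, 3, 6, 0, 7]
  pop 1: no out-edges | ready=[4] | order so far=[2, 3, 6, 0, 7, 1]
  pop 4: indeg[5]->0 | ready=[5] | order so far=[2, 3, 6, 0, 7, 1, 4]
  pop 5: no out-edges | ready=[] | order so far=[2, 3, 6, 0, 7, 1, 4, 5]
New canonical toposort: [2, 3, 6, 0, 7, 1, 4, 5]
Compare positions:
  Node 0: index 3 -> 3 (same)
  Node 1: index 5 -> 5 (same)
  Node 2: index 0 -> 0 (same)
  Node 3: index 1 -> 1 (same)
  Node 4: index 6 -> 6 (same)
  Node 5: index 7 -> 7 (same)
  Node 6: index 2 -> 2 (same)
  Node 7: index 4 -> 4 (same)
Nodes that changed position: none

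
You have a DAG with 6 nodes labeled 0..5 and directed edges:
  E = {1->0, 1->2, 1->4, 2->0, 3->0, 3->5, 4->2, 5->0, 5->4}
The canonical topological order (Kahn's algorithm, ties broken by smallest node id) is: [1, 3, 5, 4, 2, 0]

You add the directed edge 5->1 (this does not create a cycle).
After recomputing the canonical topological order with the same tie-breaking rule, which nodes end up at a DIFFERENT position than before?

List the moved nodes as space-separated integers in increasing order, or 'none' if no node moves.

Old toposort: [1, 3, 5, 4, 2, 0]
Added edge 5->1
Recompute Kahn (smallest-id tiebreak):
  initial in-degrees: [4, 1, 2, 0, 2, 1]
  ready (indeg=0): [3]
  pop 3: indeg[0]->3; indeg[5]->0 | ready=[5] | order so far=[3]
  pop 5: indeg[0]->2; indeg[1]->0; indeg[4]->1 | ready=[1] | order so far=[3, 5]
  pop 1: indeg[0]->1; indeg[2]->1; indeg[4]->0 | ready=[4] | order so far=[3, 5, 1]
  pop 4: indeg[2]->0 | ready=[2] | order so far=[3, 5, 1, 4]
  pop 2: indeg[0]->0 | ready=[0] | order so far=[3, 5, 1, 4, 2]
  pop 0: no out-edges | ready=[] | order so far=[3, 5, 1, 4, 2, 0]
New canonical toposort: [3, 5, 1, 4, 2, 0]
Compare positions:
  Node 0: index 5 -> 5 (same)
  Node 1: index 0 -> 2 (moved)
  Node 2: index 4 -> 4 (same)
  Node 3: index 1 -> 0 (moved)
  Node 4: index 3 -> 3 (same)
  Node 5: index 2 -> 1 (moved)
Nodes that changed position: 1 3 5

Answer: 1 3 5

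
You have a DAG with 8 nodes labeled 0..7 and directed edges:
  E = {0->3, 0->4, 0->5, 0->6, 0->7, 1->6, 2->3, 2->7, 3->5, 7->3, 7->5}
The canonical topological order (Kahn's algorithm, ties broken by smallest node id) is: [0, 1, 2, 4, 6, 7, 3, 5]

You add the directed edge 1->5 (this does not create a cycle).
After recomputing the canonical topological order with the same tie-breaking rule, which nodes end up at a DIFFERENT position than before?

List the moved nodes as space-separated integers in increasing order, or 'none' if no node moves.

Old toposort: [0, 1, 2, 4, 6, 7, 3, 5]
Added edge 1->5
Recompute Kahn (smallest-id tiebreak):
  initial in-degrees: [0, 0, 0, 3, 1, 4, 2, 2]
  ready (indeg=0): [0, 1, 2]
  pop 0: indeg[3]->2; indeg[4]->0; indeg[5]->3; indeg[6]->1; indeg[7]->1 | ready=[1, 2, 4] | order so far=[0]
  pop 1: indeg[5]->2; indeg[6]->0 | ready=[2, 4, 6] | order so far=[0, 1]
  pop 2: indeg[3]->1; indeg[7]->0 | ready=[4, 6, 7] | order so far=[0, 1, 2]
  pop 4: no out-edges | ready=[6, 7] | order so far=[0, 1, 2, 4]
  pop 6: no out-edges | ready=[7] | order so far=[0, 1, 2, 4, 6]
  pop 7: indeg[3]->0; indeg[5]->1 | ready=[3] | order so far=[0, 1, 2, 4, 6, 7]
  pop 3: indeg[5]->0 | ready=[5] | order so far=[0, 1, 2, 4, 6, 7, 3]
  pop 5: no out-edges | ready=[] | order so far=[0, 1, 2, 4, 6, 7, 3, 5]
New canonical toposort: [0, 1, 2, 4, 6, 7, 3, 5]
Compare positions:
  Node 0: index 0 -> 0 (same)
  Node 1: index 1 -> 1 (same)
  Node 2: index 2 -> 2 (same)
  Node 3: index 6 -> 6 (same)
  Node 4: index 3 -> 3 (same)
  Node 5: index 7 -> 7 (same)
  Node 6: index 4 -> 4 (same)
  Node 7: index 5 -> 5 (same)
Nodes that changed position: none

Answer: none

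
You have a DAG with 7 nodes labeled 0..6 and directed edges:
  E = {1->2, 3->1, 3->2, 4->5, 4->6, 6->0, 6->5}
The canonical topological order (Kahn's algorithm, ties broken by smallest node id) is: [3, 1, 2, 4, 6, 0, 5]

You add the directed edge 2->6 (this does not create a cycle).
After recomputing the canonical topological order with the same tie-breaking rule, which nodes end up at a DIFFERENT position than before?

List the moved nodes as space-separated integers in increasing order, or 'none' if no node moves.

Answer: none

Derivation:
Old toposort: [3, 1, 2, 4, 6, 0, 5]
Added edge 2->6
Recompute Kahn (smallest-id tiebreak):
  initial in-degrees: [1, 1, 2, 0, 0, 2, 2]
  ready (indeg=0): [3, 4]
  pop 3: indeg[1]->0; indeg[2]->1 | ready=[1, 4] | order so far=[3]
  pop 1: indeg[2]->0 | ready=[2, 4] | order so far=[3, 1]
  pop 2: indeg[6]->1 | ready=[4] | order so far=[3, 1, 2]
  pop 4: indeg[5]->1; indeg[6]->0 | ready=[6] | order so far=[3, 1, 2, 4]
  pop 6: indeg[0]->0; indeg[5]->0 | ready=[0, 5] | order so far=[3, 1, 2, 4, 6]
  pop 0: no out-edges | ready=[5] | order so far=[3, 1, 2, 4, 6, 0]
  pop 5: no out-edges | ready=[] | order so far=[3, 1, 2, 4, 6, 0, 5]
New canonical toposort: [3, 1, 2, 4, 6, 0, 5]
Compare positions:
  Node 0: index 5 -> 5 (same)
  Node 1: index 1 -> 1 (same)
  Node 2: index 2 -> 2 (same)
  Node 3: index 0 -> 0 (same)
  Node 4: index 3 -> 3 (same)
  Node 5: index 6 -> 6 (same)
  Node 6: index 4 -> 4 (same)
Nodes that changed position: none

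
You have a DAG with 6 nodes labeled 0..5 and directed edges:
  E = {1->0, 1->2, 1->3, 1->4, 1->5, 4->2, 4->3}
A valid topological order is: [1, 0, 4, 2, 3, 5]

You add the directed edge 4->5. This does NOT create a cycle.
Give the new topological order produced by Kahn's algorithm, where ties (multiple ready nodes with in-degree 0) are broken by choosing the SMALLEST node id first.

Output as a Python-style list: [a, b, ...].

Old toposort: [1, 0, 4, 2, 3, 5]
Added edge: 4->5
Position of 4 (2) < position of 5 (5). Old order still valid.
Run Kahn's algorithm (break ties by smallest node id):
  initial in-degrees: [1, 0, 2, 2, 1, 2]
  ready (indeg=0): [1]
  pop 1: indeg[0]->0; indeg[2]->1; indeg[3]->1; indeg[4]->0; indeg[5]->1 | ready=[0, 4] | order so far=[1]
  pop 0: no out-edges | ready=[4] | order so far=[1, 0]
  pop 4: indeg[2]->0; indeg[3]->0; indeg[5]->0 | ready=[2, 3, 5] | order so far=[1, 0, 4]
  pop 2: no out-edges | ready=[3, 5] | order so far=[1, 0, 4, 2]
  pop 3: no out-edges | ready=[5] | order so far=[1, 0, 4, 2, 3]
  pop 5: no out-edges | ready=[] | order so far=[1, 0, 4, 2, 3, 5]
  Result: [1, 0, 4, 2, 3, 5]

Answer: [1, 0, 4, 2, 3, 5]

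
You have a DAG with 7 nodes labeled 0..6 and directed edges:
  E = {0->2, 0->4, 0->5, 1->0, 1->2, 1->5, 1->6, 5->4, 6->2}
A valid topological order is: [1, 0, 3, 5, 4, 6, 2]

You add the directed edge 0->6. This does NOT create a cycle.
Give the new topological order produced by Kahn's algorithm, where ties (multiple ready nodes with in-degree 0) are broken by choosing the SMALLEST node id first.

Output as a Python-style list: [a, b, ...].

Old toposort: [1, 0, 3, 5, 4, 6, 2]
Added edge: 0->6
Position of 0 (1) < position of 6 (5). Old order still valid.
Run Kahn's algorithm (break ties by smallest node id):
  initial in-degrees: [1, 0, 3, 0, 2, 2, 2]
  ready (indeg=0): [1, 3]
  pop 1: indeg[0]->0; indeg[2]->2; indeg[5]->1; indeg[6]->1 | ready=[0, 3] | order so far=[1]
  pop 0: indeg[2]->1; indeg[4]->1; indeg[5]->0; indeg[6]->0 | ready=[3, 5, 6] | order so far=[1, 0]
  pop 3: no out-edges | ready=[5, 6] | order so far=[1, 0, 3]
  pop 5: indeg[4]->0 | ready=[4, 6] | order so far=[1, 0, 3, 5]
  pop 4: no out-edges | ready=[6] | order so far=[1, 0, 3, 5, 4]
  pop 6: indeg[2]->0 | ready=[2] | order so far=[1, 0, 3, 5, 4, 6]
  pop 2: no out-edges | ready=[] | order so far=[1, 0, 3, 5, 4, 6, 2]
  Result: [1, 0, 3, 5, 4, 6, 2]

Answer: [1, 0, 3, 5, 4, 6, 2]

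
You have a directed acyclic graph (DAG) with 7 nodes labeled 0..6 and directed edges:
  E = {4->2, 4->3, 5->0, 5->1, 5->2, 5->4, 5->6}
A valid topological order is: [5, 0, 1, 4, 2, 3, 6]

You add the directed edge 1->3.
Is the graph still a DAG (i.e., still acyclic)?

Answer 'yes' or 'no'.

Answer: yes

Derivation:
Given toposort: [5, 0, 1, 4, 2, 3, 6]
Position of 1: index 2; position of 3: index 5
New edge 1->3: forward
Forward edge: respects the existing order. Still a DAG, same toposort still valid.
Still a DAG? yes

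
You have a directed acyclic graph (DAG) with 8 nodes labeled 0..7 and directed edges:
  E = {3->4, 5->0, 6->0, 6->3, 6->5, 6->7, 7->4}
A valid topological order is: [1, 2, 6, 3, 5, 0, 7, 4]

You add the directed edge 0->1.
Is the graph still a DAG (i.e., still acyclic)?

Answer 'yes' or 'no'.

Answer: yes

Derivation:
Given toposort: [1, 2, 6, 3, 5, 0, 7, 4]
Position of 0: index 5; position of 1: index 0
New edge 0->1: backward (u after v in old order)
Backward edge: old toposort is now invalid. Check if this creates a cycle.
Does 1 already reach 0? Reachable from 1: [1]. NO -> still a DAG (reorder needed).
Still a DAG? yes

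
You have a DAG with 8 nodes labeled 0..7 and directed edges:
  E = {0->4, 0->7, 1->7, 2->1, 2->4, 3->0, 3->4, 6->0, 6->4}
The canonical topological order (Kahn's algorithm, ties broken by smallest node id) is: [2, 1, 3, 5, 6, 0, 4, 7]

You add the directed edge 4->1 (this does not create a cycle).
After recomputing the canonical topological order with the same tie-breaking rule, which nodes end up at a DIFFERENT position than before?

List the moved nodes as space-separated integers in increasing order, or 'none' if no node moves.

Answer: 0 1 3 4 5 6

Derivation:
Old toposort: [2, 1, 3, 5, 6, 0, 4, 7]
Added edge 4->1
Recompute Kahn (smallest-id tiebreak):
  initial in-degrees: [2, 2, 0, 0, 4, 0, 0, 2]
  ready (indeg=0): [2, 3, 5, 6]
  pop 2: indeg[1]->1; indeg[4]->3 | ready=[3, 5, 6] | order so far=[2]
  pop 3: indeg[0]->1; indeg[4]->2 | ready=[5, 6] | order so far=[2, 3]
  pop 5: no out-edges | ready=[6] | order so far=[2, 3, 5]
  pop 6: indeg[0]->0; indeg[4]->1 | ready=[0] | order so far=[2, 3, 5, 6]
  pop 0: indeg[4]->0; indeg[7]->1 | ready=[4] | order so far=[2, 3, 5, 6, 0]
  pop 4: indeg[1]->0 | ready=[1] | order so far=[2, 3, 5, 6, 0, 4]
  pop 1: indeg[7]->0 | ready=[7] | order so far=[2, 3, 5, 6, 0, 4, 1]
  pop 7: no out-edges | ready=[] | order so far=[2, 3, 5, 6, 0, 4, 1, 7]
New canonical toposort: [2, 3, 5, 6, 0, 4, 1, 7]
Compare positions:
  Node 0: index 5 -> 4 (moved)
  Node 1: index 1 -> 6 (moved)
  Node 2: index 0 -> 0 (same)
  Node 3: index 2 -> 1 (moved)
  Node 4: index 6 -> 5 (moved)
  Node 5: index 3 -> 2 (moved)
  Node 6: index 4 -> 3 (moved)
  Node 7: index 7 -> 7 (same)
Nodes that changed position: 0 1 3 4 5 6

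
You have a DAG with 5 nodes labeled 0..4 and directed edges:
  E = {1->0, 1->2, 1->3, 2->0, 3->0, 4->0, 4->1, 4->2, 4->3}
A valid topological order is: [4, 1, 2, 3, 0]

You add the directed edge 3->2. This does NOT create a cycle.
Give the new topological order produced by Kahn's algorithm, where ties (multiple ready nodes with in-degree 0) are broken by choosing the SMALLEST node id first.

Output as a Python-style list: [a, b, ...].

Old toposort: [4, 1, 2, 3, 0]
Added edge: 3->2
Position of 3 (3) > position of 2 (2). Must reorder: 3 must now come before 2.
Run Kahn's algorithm (break ties by smallest node id):
  initial in-degrees: [4, 1, 3, 2, 0]
  ready (indeg=0): [4]
  pop 4: indeg[0]->3; indeg[1]->0; indeg[2]->2; indeg[3]->1 | ready=[1] | order so far=[4]
  pop 1: indeg[0]->2; indeg[2]->1; indeg[3]->0 | ready=[3] | order so far=[4, 1]
  pop 3: indeg[0]->1; indeg[2]->0 | ready=[2] | order so far=[4, 1, 3]
  pop 2: indeg[0]->0 | ready=[0] | order so far=[4, 1, 3, 2]
  pop 0: no out-edges | ready=[] | order so far=[4, 1, 3, 2, 0]
  Result: [4, 1, 3, 2, 0]

Answer: [4, 1, 3, 2, 0]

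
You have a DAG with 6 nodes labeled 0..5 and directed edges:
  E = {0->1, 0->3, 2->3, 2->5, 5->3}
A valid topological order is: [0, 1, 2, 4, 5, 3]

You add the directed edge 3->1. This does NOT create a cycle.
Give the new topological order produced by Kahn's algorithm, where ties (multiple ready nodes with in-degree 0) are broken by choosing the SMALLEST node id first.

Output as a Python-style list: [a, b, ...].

Answer: [0, 2, 4, 5, 3, 1]

Derivation:
Old toposort: [0, 1, 2, 4, 5, 3]
Added edge: 3->1
Position of 3 (5) > position of 1 (1). Must reorder: 3 must now come before 1.
Run Kahn's algorithm (break ties by smallest node id):
  initial in-degrees: [0, 2, 0, 3, 0, 1]
  ready (indeg=0): [0, 2, 4]
  pop 0: indeg[1]->1; indeg[3]->2 | ready=[2, 4] | order so far=[0]
  pop 2: indeg[3]->1; indeg[5]->0 | ready=[4, 5] | order so far=[0, 2]
  pop 4: no out-edges | ready=[5] | order so far=[0, 2, 4]
  pop 5: indeg[3]->0 | ready=[3] | order so far=[0, 2, 4, 5]
  pop 3: indeg[1]->0 | ready=[1] | order so far=[0, 2, 4, 5, 3]
  pop 1: no out-edges | ready=[] | order so far=[0, 2, 4, 5, 3, 1]
  Result: [0, 2, 4, 5, 3, 1]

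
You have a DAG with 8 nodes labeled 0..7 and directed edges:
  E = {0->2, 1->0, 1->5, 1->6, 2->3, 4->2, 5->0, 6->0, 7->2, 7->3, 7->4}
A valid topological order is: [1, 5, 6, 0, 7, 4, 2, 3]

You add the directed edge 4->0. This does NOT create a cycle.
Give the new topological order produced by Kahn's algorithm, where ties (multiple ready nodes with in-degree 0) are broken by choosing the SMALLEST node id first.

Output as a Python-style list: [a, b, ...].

Old toposort: [1, 5, 6, 0, 7, 4, 2, 3]
Added edge: 4->0
Position of 4 (5) > position of 0 (3). Must reorder: 4 must now come before 0.
Run Kahn's algorithm (break ties by smallest node id):
  initial in-degrees: [4, 0, 3, 2, 1, 1, 1, 0]
  ready (indeg=0): [1, 7]
  pop 1: indeg[0]->3; indeg[5]->0; indeg[6]->0 | ready=[5, 6, 7] | order so far=[1]
  pop 5: indeg[0]->2 | ready=[6, 7] | order so far=[1, 5]
  pop 6: indeg[0]->1 | ready=[7] | order so far=[1, 5, 6]
  pop 7: indeg[2]->2; indeg[3]->1; indeg[4]->0 | ready=[4] | order so far=[1, 5, 6, 7]
  pop 4: indeg[0]->0; indeg[2]->1 | ready=[0] | order so far=[1, 5, 6, 7, 4]
  pop 0: indeg[2]->0 | ready=[2] | order so far=[1, 5, 6, 7, 4, 0]
  pop 2: indeg[3]->0 | ready=[3] | order so far=[1, 5, 6, 7, 4, 0, 2]
  pop 3: no out-edges | ready=[] | order so far=[1, 5, 6, 7, 4, 0, 2, 3]
  Result: [1, 5, 6, 7, 4, 0, 2, 3]

Answer: [1, 5, 6, 7, 4, 0, 2, 3]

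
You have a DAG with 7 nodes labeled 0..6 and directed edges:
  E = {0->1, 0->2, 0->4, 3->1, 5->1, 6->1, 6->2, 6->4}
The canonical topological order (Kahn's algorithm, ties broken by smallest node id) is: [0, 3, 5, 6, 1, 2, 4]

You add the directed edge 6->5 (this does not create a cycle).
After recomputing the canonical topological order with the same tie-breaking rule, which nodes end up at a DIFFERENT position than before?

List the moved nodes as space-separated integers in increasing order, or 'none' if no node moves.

Old toposort: [0, 3, 5, 6, 1, 2, 4]
Added edge 6->5
Recompute Kahn (smallest-id tiebreak):
  initial in-degrees: [0, 4, 2, 0, 2, 1, 0]
  ready (indeg=0): [0, 3, 6]
  pop 0: indeg[1]->3; indeg[2]->1; indeg[4]->1 | ready=[3, 6] | order so far=[0]
  pop 3: indeg[1]->2 | ready=[6] | order so far=[0, 3]
  pop 6: indeg[1]->1; indeg[2]->0; indeg[4]->0; indeg[5]->0 | ready=[2, 4, 5] | order so far=[0, 3, 6]
  pop 2: no out-edges | ready=[4, 5] | order so far=[0, 3, 6, 2]
  pop 4: no out-edges | ready=[5] | order so far=[0, 3, 6, 2, 4]
  pop 5: indeg[1]->0 | ready=[1] | order so far=[0, 3, 6, 2, 4, 5]
  pop 1: no out-edges | ready=[] | order so far=[0, 3, 6, 2, 4, 5, 1]
New canonical toposort: [0, 3, 6, 2, 4, 5, 1]
Compare positions:
  Node 0: index 0 -> 0 (same)
  Node 1: index 4 -> 6 (moved)
  Node 2: index 5 -> 3 (moved)
  Node 3: index 1 -> 1 (same)
  Node 4: index 6 -> 4 (moved)
  Node 5: index 2 -> 5 (moved)
  Node 6: index 3 -> 2 (moved)
Nodes that changed position: 1 2 4 5 6

Answer: 1 2 4 5 6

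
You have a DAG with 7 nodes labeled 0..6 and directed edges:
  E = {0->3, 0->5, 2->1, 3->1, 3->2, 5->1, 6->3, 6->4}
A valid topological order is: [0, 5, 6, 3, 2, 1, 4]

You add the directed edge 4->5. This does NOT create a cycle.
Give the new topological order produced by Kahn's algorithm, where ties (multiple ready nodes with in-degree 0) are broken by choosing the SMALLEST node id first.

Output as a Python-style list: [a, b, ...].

Old toposort: [0, 5, 6, 3, 2, 1, 4]
Added edge: 4->5
Position of 4 (6) > position of 5 (1). Must reorder: 4 must now come before 5.
Run Kahn's algorithm (break ties by smallest node id):
  initial in-degrees: [0, 3, 1, 2, 1, 2, 0]
  ready (indeg=0): [0, 6]
  pop 0: indeg[3]->1; indeg[5]->1 | ready=[6] | order so far=[0]
  pop 6: indeg[3]->0; indeg[4]->0 | ready=[3, 4] | order so far=[0, 6]
  pop 3: indeg[1]->2; indeg[2]->0 | ready=[2, 4] | order so far=[0, 6, 3]
  pop 2: indeg[1]->1 | ready=[4] | order so far=[0, 6, 3, 2]
  pop 4: indeg[5]->0 | ready=[5] | order so far=[0, 6, 3, 2, 4]
  pop 5: indeg[1]->0 | ready=[1] | order so far=[0, 6, 3, 2, 4, 5]
  pop 1: no out-edges | ready=[] | order so far=[0, 6, 3, 2, 4, 5, 1]
  Result: [0, 6, 3, 2, 4, 5, 1]

Answer: [0, 6, 3, 2, 4, 5, 1]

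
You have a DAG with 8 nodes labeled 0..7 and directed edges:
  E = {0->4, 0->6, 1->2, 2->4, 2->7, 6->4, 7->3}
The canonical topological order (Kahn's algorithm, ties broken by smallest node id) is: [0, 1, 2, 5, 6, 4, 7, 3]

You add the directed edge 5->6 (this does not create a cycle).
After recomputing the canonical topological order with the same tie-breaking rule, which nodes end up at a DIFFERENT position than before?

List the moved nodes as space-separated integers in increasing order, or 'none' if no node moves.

Answer: none

Derivation:
Old toposort: [0, 1, 2, 5, 6, 4, 7, 3]
Added edge 5->6
Recompute Kahn (smallest-id tiebreak):
  initial in-degrees: [0, 0, 1, 1, 3, 0, 2, 1]
  ready (indeg=0): [0, 1, 5]
  pop 0: indeg[4]->2; indeg[6]->1 | ready=[1, 5] | order so far=[0]
  pop 1: indeg[2]->0 | ready=[2, 5] | order so far=[0, 1]
  pop 2: indeg[4]->1; indeg[7]->0 | ready=[5, 7] | order so far=[0, 1, 2]
  pop 5: indeg[6]->0 | ready=[6, 7] | order so far=[0, 1, 2, 5]
  pop 6: indeg[4]->0 | ready=[4, 7] | order so far=[0, 1, 2, 5, 6]
  pop 4: no out-edges | ready=[7] | order so far=[0, 1, 2, 5, 6, 4]
  pop 7: indeg[3]->0 | ready=[3] | order so far=[0, 1, 2, 5, 6, 4, 7]
  pop 3: no out-edges | ready=[] | order so far=[0, 1, 2, 5, 6, 4, 7, 3]
New canonical toposort: [0, 1, 2, 5, 6, 4, 7, 3]
Compare positions:
  Node 0: index 0 -> 0 (same)
  Node 1: index 1 -> 1 (same)
  Node 2: index 2 -> 2 (same)
  Node 3: index 7 -> 7 (same)
  Node 4: index 5 -> 5 (same)
  Node 5: index 3 -> 3 (same)
  Node 6: index 4 -> 4 (same)
  Node 7: index 6 -> 6 (same)
Nodes that changed position: none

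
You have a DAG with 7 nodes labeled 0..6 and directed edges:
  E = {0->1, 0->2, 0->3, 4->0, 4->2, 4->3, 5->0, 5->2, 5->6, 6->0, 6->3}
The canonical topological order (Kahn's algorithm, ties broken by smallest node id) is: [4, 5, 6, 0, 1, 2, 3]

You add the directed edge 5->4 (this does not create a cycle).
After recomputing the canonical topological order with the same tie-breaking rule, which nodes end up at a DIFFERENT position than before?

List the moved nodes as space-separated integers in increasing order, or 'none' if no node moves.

Old toposort: [4, 5, 6, 0, 1, 2, 3]
Added edge 5->4
Recompute Kahn (smallest-id tiebreak):
  initial in-degrees: [3, 1, 3, 3, 1, 0, 1]
  ready (indeg=0): [5]
  pop 5: indeg[0]->2; indeg[2]->2; indeg[4]->0; indeg[6]->0 | ready=[4, 6] | order so far=[5]
  pop 4: indeg[0]->1; indeg[2]->1; indeg[3]->2 | ready=[6] | order so far=[5, 4]
  pop 6: indeg[0]->0; indeg[3]->1 | ready=[0] | order so far=[5, 4, 6]
  pop 0: indeg[1]->0; indeg[2]->0; indeg[3]->0 | ready=[1, 2, 3] | order so far=[5, 4, 6, 0]
  pop 1: no out-edges | ready=[2, 3] | order so far=[5, 4, 6, 0, 1]
  pop 2: no out-edges | ready=[3] | order so far=[5, 4, 6, 0, 1, 2]
  pop 3: no out-edges | ready=[] | order so far=[5, 4, 6, 0, 1, 2, 3]
New canonical toposort: [5, 4, 6, 0, 1, 2, 3]
Compare positions:
  Node 0: index 3 -> 3 (same)
  Node 1: index 4 -> 4 (same)
  Node 2: index 5 -> 5 (same)
  Node 3: index 6 -> 6 (same)
  Node 4: index 0 -> 1 (moved)
  Node 5: index 1 -> 0 (moved)
  Node 6: index 2 -> 2 (same)
Nodes that changed position: 4 5

Answer: 4 5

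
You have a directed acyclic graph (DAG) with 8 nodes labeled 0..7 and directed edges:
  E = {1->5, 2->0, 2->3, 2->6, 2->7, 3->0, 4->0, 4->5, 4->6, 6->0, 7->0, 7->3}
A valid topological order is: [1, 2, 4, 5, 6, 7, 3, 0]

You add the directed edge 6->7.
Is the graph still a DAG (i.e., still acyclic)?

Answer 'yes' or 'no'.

Given toposort: [1, 2, 4, 5, 6, 7, 3, 0]
Position of 6: index 4; position of 7: index 5
New edge 6->7: forward
Forward edge: respects the existing order. Still a DAG, same toposort still valid.
Still a DAG? yes

Answer: yes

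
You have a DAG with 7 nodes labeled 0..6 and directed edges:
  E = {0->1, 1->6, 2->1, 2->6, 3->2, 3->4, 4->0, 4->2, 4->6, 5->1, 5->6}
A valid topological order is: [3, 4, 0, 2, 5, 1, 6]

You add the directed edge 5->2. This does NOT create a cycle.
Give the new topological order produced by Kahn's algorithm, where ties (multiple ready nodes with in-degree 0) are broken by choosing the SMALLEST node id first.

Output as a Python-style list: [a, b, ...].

Old toposort: [3, 4, 0, 2, 5, 1, 6]
Added edge: 5->2
Position of 5 (4) > position of 2 (3). Must reorder: 5 must now come before 2.
Run Kahn's algorithm (break ties by smallest node id):
  initial in-degrees: [1, 3, 3, 0, 1, 0, 4]
  ready (indeg=0): [3, 5]
  pop 3: indeg[2]->2; indeg[4]->0 | ready=[4, 5] | order so far=[3]
  pop 4: indeg[0]->0; indeg[2]->1; indeg[6]->3 | ready=[0, 5] | order so far=[3, 4]
  pop 0: indeg[1]->2 | ready=[5] | order so far=[3, 4, 0]
  pop 5: indeg[1]->1; indeg[2]->0; indeg[6]->2 | ready=[2] | order so far=[3, 4, 0, 5]
  pop 2: indeg[1]->0; indeg[6]->1 | ready=[1] | order so far=[3, 4, 0, 5, 2]
  pop 1: indeg[6]->0 | ready=[6] | order so far=[3, 4, 0, 5, 2, 1]
  pop 6: no out-edges | ready=[] | order so far=[3, 4, 0, 5, 2, 1, 6]
  Result: [3, 4, 0, 5, 2, 1, 6]

Answer: [3, 4, 0, 5, 2, 1, 6]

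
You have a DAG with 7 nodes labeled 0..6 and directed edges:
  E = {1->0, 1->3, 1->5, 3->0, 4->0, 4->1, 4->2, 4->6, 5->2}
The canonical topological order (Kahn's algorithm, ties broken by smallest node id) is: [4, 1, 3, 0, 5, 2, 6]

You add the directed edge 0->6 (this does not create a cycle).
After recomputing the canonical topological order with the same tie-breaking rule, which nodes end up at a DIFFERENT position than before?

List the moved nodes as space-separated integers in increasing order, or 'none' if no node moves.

Old toposort: [4, 1, 3, 0, 5, 2, 6]
Added edge 0->6
Recompute Kahn (smallest-id tiebreak):
  initial in-degrees: [3, 1, 2, 1, 0, 1, 2]
  ready (indeg=0): [4]
  pop 4: indeg[0]->2; indeg[1]->0; indeg[2]->1; indeg[6]->1 | ready=[1] | order so far=[4]
  pop 1: indeg[0]->1; indeg[3]->0; indeg[5]->0 | ready=[3, 5] | order so far=[4, 1]
  pop 3: indeg[0]->0 | ready=[0, 5] | order so far=[4, 1, 3]
  pop 0: indeg[6]->0 | ready=[5, 6] | order so far=[4, 1, 3, 0]
  pop 5: indeg[2]->0 | ready=[2, 6] | order so far=[4, 1, 3, 0, 5]
  pop 2: no out-edges | ready=[6] | order so far=[4, 1, 3, 0, 5, 2]
  pop 6: no out-edges | ready=[] | order so far=[4, 1, 3, 0, 5, 2, 6]
New canonical toposort: [4, 1, 3, 0, 5, 2, 6]
Compare positions:
  Node 0: index 3 -> 3 (same)
  Node 1: index 1 -> 1 (same)
  Node 2: index 5 -> 5 (same)
  Node 3: index 2 -> 2 (same)
  Node 4: index 0 -> 0 (same)
  Node 5: index 4 -> 4 (same)
  Node 6: index 6 -> 6 (same)
Nodes that changed position: none

Answer: none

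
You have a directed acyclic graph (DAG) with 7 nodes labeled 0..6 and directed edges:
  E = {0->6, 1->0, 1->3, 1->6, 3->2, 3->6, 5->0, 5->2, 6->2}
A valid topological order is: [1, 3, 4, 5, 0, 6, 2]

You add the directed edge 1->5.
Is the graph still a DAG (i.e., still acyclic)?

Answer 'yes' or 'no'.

Answer: yes

Derivation:
Given toposort: [1, 3, 4, 5, 0, 6, 2]
Position of 1: index 0; position of 5: index 3
New edge 1->5: forward
Forward edge: respects the existing order. Still a DAG, same toposort still valid.
Still a DAG? yes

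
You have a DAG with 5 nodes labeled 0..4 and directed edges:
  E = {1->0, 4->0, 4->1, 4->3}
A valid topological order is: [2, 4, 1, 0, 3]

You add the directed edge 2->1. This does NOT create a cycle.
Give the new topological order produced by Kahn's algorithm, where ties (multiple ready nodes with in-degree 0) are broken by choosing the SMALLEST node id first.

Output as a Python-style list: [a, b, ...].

Old toposort: [2, 4, 1, 0, 3]
Added edge: 2->1
Position of 2 (0) < position of 1 (2). Old order still valid.
Run Kahn's algorithm (break ties by smallest node id):
  initial in-degrees: [2, 2, 0, 1, 0]
  ready (indeg=0): [2, 4]
  pop 2: indeg[1]->1 | ready=[4] | order so far=[2]
  pop 4: indeg[0]->1; indeg[1]->0; indeg[3]->0 | ready=[1, 3] | order so far=[2, 4]
  pop 1: indeg[0]->0 | ready=[0, 3] | order so far=[2, 4, 1]
  pop 0: no out-edges | ready=[3] | order so far=[2, 4, 1, 0]
  pop 3: no out-edges | ready=[] | order so far=[2, 4, 1, 0, 3]
  Result: [2, 4, 1, 0, 3]

Answer: [2, 4, 1, 0, 3]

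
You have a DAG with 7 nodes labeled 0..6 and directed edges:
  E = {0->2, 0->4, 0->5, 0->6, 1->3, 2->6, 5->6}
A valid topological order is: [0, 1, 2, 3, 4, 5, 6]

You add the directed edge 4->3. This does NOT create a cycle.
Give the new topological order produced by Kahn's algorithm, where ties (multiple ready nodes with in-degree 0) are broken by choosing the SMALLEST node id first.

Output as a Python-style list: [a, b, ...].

Old toposort: [0, 1, 2, 3, 4, 5, 6]
Added edge: 4->3
Position of 4 (4) > position of 3 (3). Must reorder: 4 must now come before 3.
Run Kahn's algorithm (break ties by smallest node id):
  initial in-degrees: [0, 0, 1, 2, 1, 1, 3]
  ready (indeg=0): [0, 1]
  pop 0: indeg[2]->0; indeg[4]->0; indeg[5]->0; indeg[6]->2 | ready=[1, 2, 4, 5] | order so far=[0]
  pop 1: indeg[3]->1 | ready=[2, 4, 5] | order so far=[0, 1]
  pop 2: indeg[6]->1 | ready=[4, 5] | order so far=[0, 1, 2]
  pop 4: indeg[3]->0 | ready=[3, 5] | order so far=[0, 1, 2, 4]
  pop 3: no out-edges | ready=[5] | order so far=[0, 1, 2, 4, 3]
  pop 5: indeg[6]->0 | ready=[6] | order so far=[0, 1, 2, 4, 3, 5]
  pop 6: no out-edges | ready=[] | order so far=[0, 1, 2, 4, 3, 5, 6]
  Result: [0, 1, 2, 4, 3, 5, 6]

Answer: [0, 1, 2, 4, 3, 5, 6]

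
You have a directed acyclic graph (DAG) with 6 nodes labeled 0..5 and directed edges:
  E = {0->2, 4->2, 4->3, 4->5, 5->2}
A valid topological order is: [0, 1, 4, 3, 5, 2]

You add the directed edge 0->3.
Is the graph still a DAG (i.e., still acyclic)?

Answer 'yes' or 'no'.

Given toposort: [0, 1, 4, 3, 5, 2]
Position of 0: index 0; position of 3: index 3
New edge 0->3: forward
Forward edge: respects the existing order. Still a DAG, same toposort still valid.
Still a DAG? yes

Answer: yes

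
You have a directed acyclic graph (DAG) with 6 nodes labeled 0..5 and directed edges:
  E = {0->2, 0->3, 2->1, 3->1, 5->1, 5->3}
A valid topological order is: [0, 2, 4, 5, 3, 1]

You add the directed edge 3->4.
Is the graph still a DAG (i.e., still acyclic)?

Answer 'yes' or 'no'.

Answer: yes

Derivation:
Given toposort: [0, 2, 4, 5, 3, 1]
Position of 3: index 4; position of 4: index 2
New edge 3->4: backward (u after v in old order)
Backward edge: old toposort is now invalid. Check if this creates a cycle.
Does 4 already reach 3? Reachable from 4: [4]. NO -> still a DAG (reorder needed).
Still a DAG? yes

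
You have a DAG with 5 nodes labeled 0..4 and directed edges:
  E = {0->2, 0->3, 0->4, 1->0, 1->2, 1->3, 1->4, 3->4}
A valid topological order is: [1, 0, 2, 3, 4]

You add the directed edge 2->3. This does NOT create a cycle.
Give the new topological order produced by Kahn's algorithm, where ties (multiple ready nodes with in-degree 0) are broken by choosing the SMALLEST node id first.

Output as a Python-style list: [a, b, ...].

Old toposort: [1, 0, 2, 3, 4]
Added edge: 2->3
Position of 2 (2) < position of 3 (3). Old order still valid.
Run Kahn's algorithm (break ties by smallest node id):
  initial in-degrees: [1, 0, 2, 3, 3]
  ready (indeg=0): [1]
  pop 1: indeg[0]->0; indeg[2]->1; indeg[3]->2; indeg[4]->2 | ready=[0] | order so far=[1]
  pop 0: indeg[2]->0; indeg[3]->1; indeg[4]->1 | ready=[2] | order so far=[1, 0]
  pop 2: indeg[3]->0 | ready=[3] | order so far=[1, 0, 2]
  pop 3: indeg[4]->0 | ready=[4] | order so far=[1, 0, 2, 3]
  pop 4: no out-edges | ready=[] | order so far=[1, 0, 2, 3, 4]
  Result: [1, 0, 2, 3, 4]

Answer: [1, 0, 2, 3, 4]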